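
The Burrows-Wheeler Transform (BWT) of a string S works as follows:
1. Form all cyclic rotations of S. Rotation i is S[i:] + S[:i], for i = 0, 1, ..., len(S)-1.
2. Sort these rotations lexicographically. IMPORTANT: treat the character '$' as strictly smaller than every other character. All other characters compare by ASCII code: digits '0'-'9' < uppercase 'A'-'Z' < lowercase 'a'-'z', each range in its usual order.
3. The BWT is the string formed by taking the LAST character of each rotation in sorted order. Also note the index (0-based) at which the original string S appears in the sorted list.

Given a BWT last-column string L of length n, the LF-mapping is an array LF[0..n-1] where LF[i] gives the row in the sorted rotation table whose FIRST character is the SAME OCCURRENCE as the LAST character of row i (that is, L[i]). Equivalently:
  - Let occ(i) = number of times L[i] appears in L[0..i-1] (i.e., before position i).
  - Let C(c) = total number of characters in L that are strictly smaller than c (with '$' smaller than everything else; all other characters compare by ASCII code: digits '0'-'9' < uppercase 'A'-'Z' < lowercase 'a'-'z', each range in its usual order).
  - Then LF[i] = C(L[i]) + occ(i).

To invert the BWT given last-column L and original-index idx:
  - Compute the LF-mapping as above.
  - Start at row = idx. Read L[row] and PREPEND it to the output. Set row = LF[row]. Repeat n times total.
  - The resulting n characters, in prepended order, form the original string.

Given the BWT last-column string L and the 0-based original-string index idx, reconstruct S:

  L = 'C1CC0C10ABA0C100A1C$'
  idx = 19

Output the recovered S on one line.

Answer: CCAC0AA1B1C0C01100C$

Derivation:
LF mapping: 14 6 15 16 1 17 7 2 10 13 11 3 18 8 4 5 12 9 19 0
Walk LF starting at row 19, prepending L[row]:
  step 1: row=19, L[19]='$', prepend. Next row=LF[19]=0
  step 2: row=0, L[0]='C', prepend. Next row=LF[0]=14
  step 3: row=14, L[14]='0', prepend. Next row=LF[14]=4
  step 4: row=4, L[4]='0', prepend. Next row=LF[4]=1
  step 5: row=1, L[1]='1', prepend. Next row=LF[1]=6
  step 6: row=6, L[6]='1', prepend. Next row=LF[6]=7
  step 7: row=7, L[7]='0', prepend. Next row=LF[7]=2
  step 8: row=2, L[2]='C', prepend. Next row=LF[2]=15
  step 9: row=15, L[15]='0', prepend. Next row=LF[15]=5
  step 10: row=5, L[5]='C', prepend. Next row=LF[5]=17
  step 11: row=17, L[17]='1', prepend. Next row=LF[17]=9
  step 12: row=9, L[9]='B', prepend. Next row=LF[9]=13
  step 13: row=13, L[13]='1', prepend. Next row=LF[13]=8
  step 14: row=8, L[8]='A', prepend. Next row=LF[8]=10
  step 15: row=10, L[10]='A', prepend. Next row=LF[10]=11
  step 16: row=11, L[11]='0', prepend. Next row=LF[11]=3
  step 17: row=3, L[3]='C', prepend. Next row=LF[3]=16
  step 18: row=16, L[16]='A', prepend. Next row=LF[16]=12
  step 19: row=12, L[12]='C', prepend. Next row=LF[12]=18
  step 20: row=18, L[18]='C', prepend. Next row=LF[18]=19
Reversed output: CCAC0AA1B1C0C01100C$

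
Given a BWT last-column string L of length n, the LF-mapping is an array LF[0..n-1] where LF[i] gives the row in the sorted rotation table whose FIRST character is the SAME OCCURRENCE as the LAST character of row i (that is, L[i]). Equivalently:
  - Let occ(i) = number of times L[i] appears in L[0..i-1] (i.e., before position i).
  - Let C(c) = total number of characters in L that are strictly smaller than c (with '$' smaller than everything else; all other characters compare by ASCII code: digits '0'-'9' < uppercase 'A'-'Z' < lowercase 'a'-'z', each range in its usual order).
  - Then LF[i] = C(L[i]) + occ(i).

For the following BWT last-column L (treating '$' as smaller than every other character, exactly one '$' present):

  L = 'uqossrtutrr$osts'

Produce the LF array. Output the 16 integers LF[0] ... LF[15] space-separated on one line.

Answer: 14 3 1 7 8 4 11 15 12 5 6 0 2 9 13 10

Derivation:
Char counts: '$':1, 'o':2, 'q':1, 'r':3, 's':4, 't':3, 'u':2
C (first-col start): C('$')=0, C('o')=1, C('q')=3, C('r')=4, C('s')=7, C('t')=11, C('u')=14
L[0]='u': occ=0, LF[0]=C('u')+0=14+0=14
L[1]='q': occ=0, LF[1]=C('q')+0=3+0=3
L[2]='o': occ=0, LF[2]=C('o')+0=1+0=1
L[3]='s': occ=0, LF[3]=C('s')+0=7+0=7
L[4]='s': occ=1, LF[4]=C('s')+1=7+1=8
L[5]='r': occ=0, LF[5]=C('r')+0=4+0=4
L[6]='t': occ=0, LF[6]=C('t')+0=11+0=11
L[7]='u': occ=1, LF[7]=C('u')+1=14+1=15
L[8]='t': occ=1, LF[8]=C('t')+1=11+1=12
L[9]='r': occ=1, LF[9]=C('r')+1=4+1=5
L[10]='r': occ=2, LF[10]=C('r')+2=4+2=6
L[11]='$': occ=0, LF[11]=C('$')+0=0+0=0
L[12]='o': occ=1, LF[12]=C('o')+1=1+1=2
L[13]='s': occ=2, LF[13]=C('s')+2=7+2=9
L[14]='t': occ=2, LF[14]=C('t')+2=11+2=13
L[15]='s': occ=3, LF[15]=C('s')+3=7+3=10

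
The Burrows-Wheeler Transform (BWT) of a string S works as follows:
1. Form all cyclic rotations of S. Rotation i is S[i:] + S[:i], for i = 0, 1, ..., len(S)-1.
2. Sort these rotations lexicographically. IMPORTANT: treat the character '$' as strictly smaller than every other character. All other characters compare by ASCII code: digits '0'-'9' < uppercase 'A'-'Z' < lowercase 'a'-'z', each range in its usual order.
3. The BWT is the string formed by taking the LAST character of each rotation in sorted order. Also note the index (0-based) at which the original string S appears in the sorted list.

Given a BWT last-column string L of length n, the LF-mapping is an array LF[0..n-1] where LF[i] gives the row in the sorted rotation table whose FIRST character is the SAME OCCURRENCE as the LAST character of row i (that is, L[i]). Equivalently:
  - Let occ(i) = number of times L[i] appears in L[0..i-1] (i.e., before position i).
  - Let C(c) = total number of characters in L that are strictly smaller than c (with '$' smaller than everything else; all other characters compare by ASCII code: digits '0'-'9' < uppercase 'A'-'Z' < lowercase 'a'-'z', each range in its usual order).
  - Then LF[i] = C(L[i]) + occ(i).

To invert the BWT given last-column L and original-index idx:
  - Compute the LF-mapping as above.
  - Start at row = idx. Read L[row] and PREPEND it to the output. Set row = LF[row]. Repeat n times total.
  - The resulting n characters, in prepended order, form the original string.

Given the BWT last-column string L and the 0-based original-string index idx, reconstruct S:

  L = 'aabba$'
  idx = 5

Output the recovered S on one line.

LF mapping: 1 2 4 5 3 0
Walk LF starting at row 5, prepending L[row]:
  step 1: row=5, L[5]='$', prepend. Next row=LF[5]=0
  step 2: row=0, L[0]='a', prepend. Next row=LF[0]=1
  step 3: row=1, L[1]='a', prepend. Next row=LF[1]=2
  step 4: row=2, L[2]='b', prepend. Next row=LF[2]=4
  step 5: row=4, L[4]='a', prepend. Next row=LF[4]=3
  step 6: row=3, L[3]='b', prepend. Next row=LF[3]=5
Reversed output: babaa$

Answer: babaa$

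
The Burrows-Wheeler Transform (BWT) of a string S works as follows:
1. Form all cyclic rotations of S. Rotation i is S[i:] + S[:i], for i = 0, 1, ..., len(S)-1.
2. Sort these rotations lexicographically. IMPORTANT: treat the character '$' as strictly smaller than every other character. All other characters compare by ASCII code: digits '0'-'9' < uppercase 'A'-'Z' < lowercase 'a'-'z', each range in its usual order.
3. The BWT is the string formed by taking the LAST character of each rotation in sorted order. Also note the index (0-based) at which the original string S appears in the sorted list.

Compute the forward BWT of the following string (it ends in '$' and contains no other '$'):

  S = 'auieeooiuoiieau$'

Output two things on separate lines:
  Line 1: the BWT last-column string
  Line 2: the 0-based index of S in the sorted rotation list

Answer: ue$iieiuoouoeaai
2

Derivation:
All 16 rotations (rotation i = S[i:]+S[:i]):
  rot[0] = auieeooiuoiieau$
  rot[1] = uieeooiuoiieau$a
  rot[2] = ieeooiuoiieau$au
  rot[3] = eeooiuoiieau$aui
  rot[4] = eooiuoiieau$auie
  rot[5] = ooiuoiieau$auiee
  rot[6] = oiuoiieau$auieeo
  rot[7] = iuoiieau$auieeoo
  rot[8] = uoiieau$auieeooi
  rot[9] = oiieau$auieeooiu
  rot[10] = iieau$auieeooiuo
  rot[11] = ieau$auieeooiuoi
  rot[12] = eau$auieeooiuoii
  rot[13] = au$auieeooiuoiie
  rot[14] = u$auieeooiuoiiea
  rot[15] = $auieeooiuoiieau
Sorted (with $ < everything):
  sorted[0] = $auieeooiuoiieau  (last char: 'u')
  sorted[1] = au$auieeooiuoiie  (last char: 'e')
  sorted[2] = auieeooiuoiieau$  (last char: '$')
  sorted[3] = eau$auieeooiuoii  (last char: 'i')
  sorted[4] = eeooiuoiieau$aui  (last char: 'i')
  sorted[5] = eooiuoiieau$auie  (last char: 'e')
  sorted[6] = ieau$auieeooiuoi  (last char: 'i')
  sorted[7] = ieeooiuoiieau$au  (last char: 'u')
  sorted[8] = iieau$auieeooiuo  (last char: 'o')
  sorted[9] = iuoiieau$auieeoo  (last char: 'o')
  sorted[10] = oiieau$auieeooiu  (last char: 'u')
  sorted[11] = oiuoiieau$auieeo  (last char: 'o')
  sorted[12] = ooiuoiieau$auiee  (last char: 'e')
  sorted[13] = u$auieeooiuoiiea  (last char: 'a')
  sorted[14] = uieeooiuoiieau$a  (last char: 'a')
  sorted[15] = uoiieau$auieeooi  (last char: 'i')
Last column: ue$iieiuoouoeaai
Original string S is at sorted index 2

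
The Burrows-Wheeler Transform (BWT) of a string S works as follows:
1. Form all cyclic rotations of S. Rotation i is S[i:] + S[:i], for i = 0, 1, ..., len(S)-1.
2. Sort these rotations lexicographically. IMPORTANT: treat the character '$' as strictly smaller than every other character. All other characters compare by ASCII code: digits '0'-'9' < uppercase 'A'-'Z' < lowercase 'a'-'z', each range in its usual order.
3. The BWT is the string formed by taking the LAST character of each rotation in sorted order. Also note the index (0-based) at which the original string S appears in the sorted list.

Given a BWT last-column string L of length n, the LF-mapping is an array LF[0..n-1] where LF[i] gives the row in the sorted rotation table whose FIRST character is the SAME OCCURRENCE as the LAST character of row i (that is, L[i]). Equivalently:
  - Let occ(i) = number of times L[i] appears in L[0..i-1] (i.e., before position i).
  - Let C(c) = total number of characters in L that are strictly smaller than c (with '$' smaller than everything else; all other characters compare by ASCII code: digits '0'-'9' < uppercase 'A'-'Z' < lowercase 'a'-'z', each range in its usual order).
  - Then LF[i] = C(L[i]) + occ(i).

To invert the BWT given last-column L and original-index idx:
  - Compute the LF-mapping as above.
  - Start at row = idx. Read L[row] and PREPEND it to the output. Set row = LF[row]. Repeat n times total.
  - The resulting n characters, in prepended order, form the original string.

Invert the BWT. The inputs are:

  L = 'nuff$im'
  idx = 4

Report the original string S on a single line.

Answer: muffin$

Derivation:
LF mapping: 5 6 1 2 0 3 4
Walk LF starting at row 4, prepending L[row]:
  step 1: row=4, L[4]='$', prepend. Next row=LF[4]=0
  step 2: row=0, L[0]='n', prepend. Next row=LF[0]=5
  step 3: row=5, L[5]='i', prepend. Next row=LF[5]=3
  step 4: row=3, L[3]='f', prepend. Next row=LF[3]=2
  step 5: row=2, L[2]='f', prepend. Next row=LF[2]=1
  step 6: row=1, L[1]='u', prepend. Next row=LF[1]=6
  step 7: row=6, L[6]='m', prepend. Next row=LF[6]=4
Reversed output: muffin$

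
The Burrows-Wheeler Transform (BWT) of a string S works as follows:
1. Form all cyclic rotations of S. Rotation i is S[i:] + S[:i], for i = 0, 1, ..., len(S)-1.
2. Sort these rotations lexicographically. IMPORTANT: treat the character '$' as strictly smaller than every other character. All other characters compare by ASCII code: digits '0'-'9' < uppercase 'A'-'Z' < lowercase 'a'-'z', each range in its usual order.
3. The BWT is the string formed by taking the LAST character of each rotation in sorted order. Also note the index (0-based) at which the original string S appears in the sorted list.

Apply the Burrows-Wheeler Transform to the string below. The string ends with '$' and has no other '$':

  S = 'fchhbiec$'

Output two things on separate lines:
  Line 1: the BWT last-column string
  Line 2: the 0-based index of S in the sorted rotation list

Answer: chefi$hcb
5

Derivation:
All 9 rotations (rotation i = S[i:]+S[:i]):
  rot[0] = fchhbiec$
  rot[1] = chhbiec$f
  rot[2] = hhbiec$fc
  rot[3] = hbiec$fch
  rot[4] = biec$fchh
  rot[5] = iec$fchhb
  rot[6] = ec$fchhbi
  rot[7] = c$fchhbie
  rot[8] = $fchhbiec
Sorted (with $ < everything):
  sorted[0] = $fchhbiec  (last char: 'c')
  sorted[1] = biec$fchh  (last char: 'h')
  sorted[2] = c$fchhbie  (last char: 'e')
  sorted[3] = chhbiec$f  (last char: 'f')
  sorted[4] = ec$fchhbi  (last char: 'i')
  sorted[5] = fchhbiec$  (last char: '$')
  sorted[6] = hbiec$fch  (last char: 'h')
  sorted[7] = hhbiec$fc  (last char: 'c')
  sorted[8] = iec$fchhb  (last char: 'b')
Last column: chefi$hcb
Original string S is at sorted index 5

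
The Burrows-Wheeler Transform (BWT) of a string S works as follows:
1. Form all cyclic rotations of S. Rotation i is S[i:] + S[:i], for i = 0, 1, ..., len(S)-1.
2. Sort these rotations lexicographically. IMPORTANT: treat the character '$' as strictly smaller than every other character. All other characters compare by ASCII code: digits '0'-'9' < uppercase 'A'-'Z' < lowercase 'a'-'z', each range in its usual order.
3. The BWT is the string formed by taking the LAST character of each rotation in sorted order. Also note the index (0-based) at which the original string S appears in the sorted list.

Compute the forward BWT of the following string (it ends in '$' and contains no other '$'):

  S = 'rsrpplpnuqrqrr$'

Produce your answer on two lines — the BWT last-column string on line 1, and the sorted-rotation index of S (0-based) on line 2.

Answer: rppplrurrsqq$rn
12

Derivation:
All 15 rotations (rotation i = S[i:]+S[:i]):
  rot[0] = rsrpplpnuqrqrr$
  rot[1] = srpplpnuqrqrr$r
  rot[2] = rpplpnuqrqrr$rs
  rot[3] = pplpnuqrqrr$rsr
  rot[4] = plpnuqrqrr$rsrp
  rot[5] = lpnuqrqrr$rsrpp
  rot[6] = pnuqrqrr$rsrppl
  rot[7] = nuqrqrr$rsrpplp
  rot[8] = uqrqrr$rsrpplpn
  rot[9] = qrqrr$rsrpplpnu
  rot[10] = rqrr$rsrpplpnuq
  rot[11] = qrr$rsrpplpnuqr
  rot[12] = rr$rsrpplpnuqrq
  rot[13] = r$rsrpplpnuqrqr
  rot[14] = $rsrpplpnuqrqrr
Sorted (with $ < everything):
  sorted[0] = $rsrpplpnuqrqrr  (last char: 'r')
  sorted[1] = lpnuqrqrr$rsrpp  (last char: 'p')
  sorted[2] = nuqrqrr$rsrpplp  (last char: 'p')
  sorted[3] = plpnuqrqrr$rsrp  (last char: 'p')
  sorted[4] = pnuqrqrr$rsrppl  (last char: 'l')
  sorted[5] = pplpnuqrqrr$rsr  (last char: 'r')
  sorted[6] = qrqrr$rsrpplpnu  (last char: 'u')
  sorted[7] = qrr$rsrpplpnuqr  (last char: 'r')
  sorted[8] = r$rsrpplpnuqrqr  (last char: 'r')
  sorted[9] = rpplpnuqrqrr$rs  (last char: 's')
  sorted[10] = rqrr$rsrpplpnuq  (last char: 'q')
  sorted[11] = rr$rsrpplpnuqrq  (last char: 'q')
  sorted[12] = rsrpplpnuqrqrr$  (last char: '$')
  sorted[13] = srpplpnuqrqrr$r  (last char: 'r')
  sorted[14] = uqrqrr$rsrpplpn  (last char: 'n')
Last column: rppplrurrsqq$rn
Original string S is at sorted index 12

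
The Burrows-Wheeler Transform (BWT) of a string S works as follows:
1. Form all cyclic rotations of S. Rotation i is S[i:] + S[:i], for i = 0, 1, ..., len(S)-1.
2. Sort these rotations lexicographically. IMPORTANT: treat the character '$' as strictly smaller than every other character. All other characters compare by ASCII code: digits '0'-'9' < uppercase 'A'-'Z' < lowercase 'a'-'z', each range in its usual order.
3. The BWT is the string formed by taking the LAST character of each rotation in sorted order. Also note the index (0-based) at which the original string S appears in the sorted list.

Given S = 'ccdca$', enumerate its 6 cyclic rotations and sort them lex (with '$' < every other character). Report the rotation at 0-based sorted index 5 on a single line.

All 6 rotations (rotation i = S[i:]+S[:i]):
  rot[0] = ccdca$
  rot[1] = cdca$c
  rot[2] = dca$cc
  rot[3] = ca$ccd
  rot[4] = a$ccdc
  rot[5] = $ccdca
Sorted (with $ < everything):
  sorted[0] = $ccdca
  sorted[1] = a$ccdc
  sorted[2] = ca$ccd
  sorted[3] = ccdca$
  sorted[4] = cdca$c
  sorted[5] = dca$cc
sorted[5] = dca$cc

Answer: dca$cc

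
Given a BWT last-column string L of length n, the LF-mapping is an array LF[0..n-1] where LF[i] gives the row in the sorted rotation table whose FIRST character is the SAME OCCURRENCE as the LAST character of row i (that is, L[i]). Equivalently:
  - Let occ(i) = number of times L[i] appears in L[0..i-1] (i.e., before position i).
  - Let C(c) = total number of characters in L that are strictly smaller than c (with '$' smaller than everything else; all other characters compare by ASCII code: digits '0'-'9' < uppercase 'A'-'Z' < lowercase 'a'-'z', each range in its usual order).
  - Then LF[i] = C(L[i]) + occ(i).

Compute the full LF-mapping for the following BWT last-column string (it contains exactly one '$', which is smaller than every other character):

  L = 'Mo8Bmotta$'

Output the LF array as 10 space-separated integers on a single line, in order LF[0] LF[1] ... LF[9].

Answer: 3 6 1 2 5 7 8 9 4 0

Derivation:
Char counts: '$':1, '8':1, 'B':1, 'M':1, 'a':1, 'm':1, 'o':2, 't':2
C (first-col start): C('$')=0, C('8')=1, C('B')=2, C('M')=3, C('a')=4, C('m')=5, C('o')=6, C('t')=8
L[0]='M': occ=0, LF[0]=C('M')+0=3+0=3
L[1]='o': occ=0, LF[1]=C('o')+0=6+0=6
L[2]='8': occ=0, LF[2]=C('8')+0=1+0=1
L[3]='B': occ=0, LF[3]=C('B')+0=2+0=2
L[4]='m': occ=0, LF[4]=C('m')+0=5+0=5
L[5]='o': occ=1, LF[5]=C('o')+1=6+1=7
L[6]='t': occ=0, LF[6]=C('t')+0=8+0=8
L[7]='t': occ=1, LF[7]=C('t')+1=8+1=9
L[8]='a': occ=0, LF[8]=C('a')+0=4+0=4
L[9]='$': occ=0, LF[9]=C('$')+0=0+0=0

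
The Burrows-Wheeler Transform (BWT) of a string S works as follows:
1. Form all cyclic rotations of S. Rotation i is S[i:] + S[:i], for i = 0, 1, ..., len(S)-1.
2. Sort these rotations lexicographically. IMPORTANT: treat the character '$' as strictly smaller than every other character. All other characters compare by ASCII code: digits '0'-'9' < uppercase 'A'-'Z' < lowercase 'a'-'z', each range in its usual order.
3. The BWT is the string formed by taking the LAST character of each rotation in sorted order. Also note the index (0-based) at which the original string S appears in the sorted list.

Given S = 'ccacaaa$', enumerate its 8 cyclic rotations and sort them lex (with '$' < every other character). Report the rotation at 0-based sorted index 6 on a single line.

All 8 rotations (rotation i = S[i:]+S[:i]):
  rot[0] = ccacaaa$
  rot[1] = cacaaa$c
  rot[2] = acaaa$cc
  rot[3] = caaa$cca
  rot[4] = aaa$ccac
  rot[5] = aa$ccaca
  rot[6] = a$ccacaa
  rot[7] = $ccacaaa
Sorted (with $ < everything):
  sorted[0] = $ccacaaa
  sorted[1] = a$ccacaa
  sorted[2] = aa$ccaca
  sorted[3] = aaa$ccac
  sorted[4] = acaaa$cc
  sorted[5] = caaa$cca
  sorted[6] = cacaaa$c
  sorted[7] = ccacaaa$
sorted[6] = cacaaa$c

Answer: cacaaa$c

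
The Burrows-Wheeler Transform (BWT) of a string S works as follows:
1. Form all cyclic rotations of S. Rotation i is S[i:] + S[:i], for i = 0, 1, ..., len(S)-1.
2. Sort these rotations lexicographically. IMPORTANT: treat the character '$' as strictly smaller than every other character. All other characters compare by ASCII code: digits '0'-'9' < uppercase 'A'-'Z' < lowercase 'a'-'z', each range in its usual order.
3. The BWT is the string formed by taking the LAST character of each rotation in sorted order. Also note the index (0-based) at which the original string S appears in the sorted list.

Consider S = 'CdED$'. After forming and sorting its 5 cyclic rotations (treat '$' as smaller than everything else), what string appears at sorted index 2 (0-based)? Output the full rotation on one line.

Answer: D$CdE

Derivation:
All 5 rotations (rotation i = S[i:]+S[:i]):
  rot[0] = CdED$
  rot[1] = dED$C
  rot[2] = ED$Cd
  rot[3] = D$CdE
  rot[4] = $CdED
Sorted (with $ < everything):
  sorted[0] = $CdED
  sorted[1] = CdED$
  sorted[2] = D$CdE
  sorted[3] = ED$Cd
  sorted[4] = dED$C
sorted[2] = D$CdE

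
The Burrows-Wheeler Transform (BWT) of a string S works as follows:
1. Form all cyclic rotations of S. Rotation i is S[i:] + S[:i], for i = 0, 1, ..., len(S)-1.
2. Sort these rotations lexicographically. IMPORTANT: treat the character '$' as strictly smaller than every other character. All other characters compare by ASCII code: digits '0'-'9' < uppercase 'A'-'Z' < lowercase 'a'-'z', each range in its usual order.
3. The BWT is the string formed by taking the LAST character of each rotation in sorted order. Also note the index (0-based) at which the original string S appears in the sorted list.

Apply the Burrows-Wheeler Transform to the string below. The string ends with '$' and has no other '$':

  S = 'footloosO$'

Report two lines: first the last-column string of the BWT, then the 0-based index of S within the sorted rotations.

Answer: Os$tlfoooo
2

Derivation:
All 10 rotations (rotation i = S[i:]+S[:i]):
  rot[0] = footloosO$
  rot[1] = ootloosO$f
  rot[2] = otloosO$fo
  rot[3] = tloosO$foo
  rot[4] = loosO$foot
  rot[5] = oosO$footl
  rot[6] = osO$footlo
  rot[7] = sO$footloo
  rot[8] = O$footloos
  rot[9] = $footloosO
Sorted (with $ < everything):
  sorted[0] = $footloosO  (last char: 'O')
  sorted[1] = O$footloos  (last char: 's')
  sorted[2] = footloosO$  (last char: '$')
  sorted[3] = loosO$foot  (last char: 't')
  sorted[4] = oosO$footl  (last char: 'l')
  sorted[5] = ootloosO$f  (last char: 'f')
  sorted[6] = osO$footlo  (last char: 'o')
  sorted[7] = otloosO$fo  (last char: 'o')
  sorted[8] = sO$footloo  (last char: 'o')
  sorted[9] = tloosO$foo  (last char: 'o')
Last column: Os$tlfoooo
Original string S is at sorted index 2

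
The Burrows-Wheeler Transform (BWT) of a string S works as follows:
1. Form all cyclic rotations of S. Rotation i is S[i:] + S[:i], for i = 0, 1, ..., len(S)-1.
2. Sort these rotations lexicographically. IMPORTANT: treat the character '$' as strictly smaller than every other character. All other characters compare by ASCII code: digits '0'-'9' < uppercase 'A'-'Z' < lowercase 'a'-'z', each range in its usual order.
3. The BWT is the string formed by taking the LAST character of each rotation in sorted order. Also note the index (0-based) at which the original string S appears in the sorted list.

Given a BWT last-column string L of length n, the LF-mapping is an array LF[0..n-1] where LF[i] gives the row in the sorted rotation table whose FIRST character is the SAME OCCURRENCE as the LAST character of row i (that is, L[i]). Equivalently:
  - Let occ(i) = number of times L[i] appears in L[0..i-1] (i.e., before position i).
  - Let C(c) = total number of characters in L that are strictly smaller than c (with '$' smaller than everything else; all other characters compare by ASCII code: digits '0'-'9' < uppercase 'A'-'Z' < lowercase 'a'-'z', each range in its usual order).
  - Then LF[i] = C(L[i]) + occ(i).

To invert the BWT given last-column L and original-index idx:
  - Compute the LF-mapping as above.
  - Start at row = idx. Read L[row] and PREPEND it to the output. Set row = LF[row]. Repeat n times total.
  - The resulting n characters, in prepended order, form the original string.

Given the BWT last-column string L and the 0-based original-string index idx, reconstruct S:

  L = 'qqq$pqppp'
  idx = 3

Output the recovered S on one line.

LF mapping: 5 6 7 0 1 8 2 3 4
Walk LF starting at row 3, prepending L[row]:
  step 1: row=3, L[3]='$', prepend. Next row=LF[3]=0
  step 2: row=0, L[0]='q', prepend. Next row=LF[0]=5
  step 3: row=5, L[5]='q', prepend. Next row=LF[5]=8
  step 4: row=8, L[8]='p', prepend. Next row=LF[8]=4
  step 5: row=4, L[4]='p', prepend. Next row=LF[4]=1
  step 6: row=1, L[1]='q', prepend. Next row=LF[1]=6
  step 7: row=6, L[6]='p', prepend. Next row=LF[6]=2
  step 8: row=2, L[2]='q', prepend. Next row=LF[2]=7
  step 9: row=7, L[7]='p', prepend. Next row=LF[7]=3
Reversed output: pqpqppqq$

Answer: pqpqppqq$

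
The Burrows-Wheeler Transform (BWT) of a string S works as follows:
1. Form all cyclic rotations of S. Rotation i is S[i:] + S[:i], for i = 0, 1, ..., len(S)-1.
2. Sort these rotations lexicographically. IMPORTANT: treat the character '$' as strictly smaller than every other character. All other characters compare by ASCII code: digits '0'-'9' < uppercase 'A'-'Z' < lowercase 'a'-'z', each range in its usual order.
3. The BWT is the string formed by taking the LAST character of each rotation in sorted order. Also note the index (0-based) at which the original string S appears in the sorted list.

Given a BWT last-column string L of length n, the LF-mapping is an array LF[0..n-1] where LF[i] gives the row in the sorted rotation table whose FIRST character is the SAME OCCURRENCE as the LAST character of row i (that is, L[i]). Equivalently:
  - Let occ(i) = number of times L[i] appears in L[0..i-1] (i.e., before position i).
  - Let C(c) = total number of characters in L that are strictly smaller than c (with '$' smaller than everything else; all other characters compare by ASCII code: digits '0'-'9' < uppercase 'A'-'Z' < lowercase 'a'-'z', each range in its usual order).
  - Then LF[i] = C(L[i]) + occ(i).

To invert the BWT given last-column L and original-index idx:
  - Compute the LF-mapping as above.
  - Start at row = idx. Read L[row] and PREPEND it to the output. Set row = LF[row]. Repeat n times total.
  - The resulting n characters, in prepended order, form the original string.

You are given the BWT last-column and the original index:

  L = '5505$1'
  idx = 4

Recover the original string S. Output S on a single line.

Answer: 50155$

Derivation:
LF mapping: 3 4 1 5 0 2
Walk LF starting at row 4, prepending L[row]:
  step 1: row=4, L[4]='$', prepend. Next row=LF[4]=0
  step 2: row=0, L[0]='5', prepend. Next row=LF[0]=3
  step 3: row=3, L[3]='5', prepend. Next row=LF[3]=5
  step 4: row=5, L[5]='1', prepend. Next row=LF[5]=2
  step 5: row=2, L[2]='0', prepend. Next row=LF[2]=1
  step 6: row=1, L[1]='5', prepend. Next row=LF[1]=4
Reversed output: 50155$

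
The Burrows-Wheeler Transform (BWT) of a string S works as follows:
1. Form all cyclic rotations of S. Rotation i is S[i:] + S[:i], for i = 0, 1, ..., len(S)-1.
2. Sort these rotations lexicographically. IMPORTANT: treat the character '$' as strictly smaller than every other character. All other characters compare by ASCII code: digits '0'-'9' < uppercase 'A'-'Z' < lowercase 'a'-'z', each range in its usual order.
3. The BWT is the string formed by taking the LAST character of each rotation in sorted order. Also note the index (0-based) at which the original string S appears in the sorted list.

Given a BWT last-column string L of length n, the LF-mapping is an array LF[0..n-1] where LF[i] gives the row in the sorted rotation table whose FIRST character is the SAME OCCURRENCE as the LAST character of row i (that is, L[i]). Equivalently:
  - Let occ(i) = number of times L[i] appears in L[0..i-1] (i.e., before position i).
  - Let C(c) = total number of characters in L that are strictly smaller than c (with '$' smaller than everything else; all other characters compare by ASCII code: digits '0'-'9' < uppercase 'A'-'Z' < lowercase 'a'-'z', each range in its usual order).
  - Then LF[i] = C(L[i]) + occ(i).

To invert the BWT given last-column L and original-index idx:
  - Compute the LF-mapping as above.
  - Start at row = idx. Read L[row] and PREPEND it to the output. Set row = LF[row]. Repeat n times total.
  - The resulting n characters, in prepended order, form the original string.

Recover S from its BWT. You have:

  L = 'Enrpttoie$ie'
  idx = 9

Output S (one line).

LF mapping: 1 6 9 8 10 11 7 4 2 0 5 3
Walk LF starting at row 9, prepending L[row]:
  step 1: row=9, L[9]='$', prepend. Next row=LF[9]=0
  step 2: row=0, L[0]='E', prepend. Next row=LF[0]=1
  step 3: row=1, L[1]='n', prepend. Next row=LF[1]=6
  step 4: row=6, L[6]='o', prepend. Next row=LF[6]=7
  step 5: row=7, L[7]='i', prepend. Next row=LF[7]=4
  step 6: row=4, L[4]='t', prepend. Next row=LF[4]=10
  step 7: row=10, L[10]='i', prepend. Next row=LF[10]=5
  step 8: row=5, L[5]='t', prepend. Next row=LF[5]=11
  step 9: row=11, L[11]='e', prepend. Next row=LF[11]=3
  step 10: row=3, L[3]='p', prepend. Next row=LF[3]=8
  step 11: row=8, L[8]='e', prepend. Next row=LF[8]=2
  step 12: row=2, L[2]='r', prepend. Next row=LF[2]=9
Reversed output: repetitionE$

Answer: repetitionE$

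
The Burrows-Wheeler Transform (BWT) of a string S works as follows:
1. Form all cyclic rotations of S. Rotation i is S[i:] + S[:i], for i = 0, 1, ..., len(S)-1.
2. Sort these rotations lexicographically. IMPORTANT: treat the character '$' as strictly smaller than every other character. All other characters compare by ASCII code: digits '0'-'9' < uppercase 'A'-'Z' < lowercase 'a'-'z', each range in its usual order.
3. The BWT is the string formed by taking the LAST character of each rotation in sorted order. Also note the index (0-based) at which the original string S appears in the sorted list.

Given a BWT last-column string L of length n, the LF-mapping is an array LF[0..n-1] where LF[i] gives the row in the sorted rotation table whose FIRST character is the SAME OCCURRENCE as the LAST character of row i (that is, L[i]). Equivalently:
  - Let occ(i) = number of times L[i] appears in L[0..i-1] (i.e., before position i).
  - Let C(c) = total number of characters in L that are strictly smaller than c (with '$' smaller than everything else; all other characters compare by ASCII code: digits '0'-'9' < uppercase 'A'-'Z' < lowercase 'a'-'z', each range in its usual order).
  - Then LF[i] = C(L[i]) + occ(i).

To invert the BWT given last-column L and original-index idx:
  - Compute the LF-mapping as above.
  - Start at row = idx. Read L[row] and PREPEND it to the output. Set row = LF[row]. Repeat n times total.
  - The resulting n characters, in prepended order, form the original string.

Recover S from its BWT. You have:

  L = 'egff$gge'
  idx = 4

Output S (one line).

LF mapping: 1 5 3 4 0 6 7 2
Walk LF starting at row 4, prepending L[row]:
  step 1: row=4, L[4]='$', prepend. Next row=LF[4]=0
  step 2: row=0, L[0]='e', prepend. Next row=LF[0]=1
  step 3: row=1, L[1]='g', prepend. Next row=LF[1]=5
  step 4: row=5, L[5]='g', prepend. Next row=LF[5]=6
  step 5: row=6, L[6]='g', prepend. Next row=LF[6]=7
  step 6: row=7, L[7]='e', prepend. Next row=LF[7]=2
  step 7: row=2, L[2]='f', prepend. Next row=LF[2]=3
  step 8: row=3, L[3]='f', prepend. Next row=LF[3]=4
Reversed output: ffeggge$

Answer: ffeggge$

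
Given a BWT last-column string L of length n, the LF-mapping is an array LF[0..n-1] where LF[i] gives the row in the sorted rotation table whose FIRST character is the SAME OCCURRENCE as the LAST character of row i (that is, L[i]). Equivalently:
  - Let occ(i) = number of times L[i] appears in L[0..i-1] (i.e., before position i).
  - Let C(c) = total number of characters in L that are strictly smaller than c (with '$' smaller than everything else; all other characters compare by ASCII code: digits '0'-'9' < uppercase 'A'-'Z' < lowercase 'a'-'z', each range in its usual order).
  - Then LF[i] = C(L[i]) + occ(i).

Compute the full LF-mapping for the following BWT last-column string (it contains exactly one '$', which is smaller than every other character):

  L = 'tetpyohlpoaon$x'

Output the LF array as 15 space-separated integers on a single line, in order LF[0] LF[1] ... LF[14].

Answer: 11 2 12 9 14 6 3 4 10 7 1 8 5 0 13

Derivation:
Char counts: '$':1, 'a':1, 'e':1, 'h':1, 'l':1, 'n':1, 'o':3, 'p':2, 't':2, 'x':1, 'y':1
C (first-col start): C('$')=0, C('a')=1, C('e')=2, C('h')=3, C('l')=4, C('n')=5, C('o')=6, C('p')=9, C('t')=11, C('x')=13, C('y')=14
L[0]='t': occ=0, LF[0]=C('t')+0=11+0=11
L[1]='e': occ=0, LF[1]=C('e')+0=2+0=2
L[2]='t': occ=1, LF[2]=C('t')+1=11+1=12
L[3]='p': occ=0, LF[3]=C('p')+0=9+0=9
L[4]='y': occ=0, LF[4]=C('y')+0=14+0=14
L[5]='o': occ=0, LF[5]=C('o')+0=6+0=6
L[6]='h': occ=0, LF[6]=C('h')+0=3+0=3
L[7]='l': occ=0, LF[7]=C('l')+0=4+0=4
L[8]='p': occ=1, LF[8]=C('p')+1=9+1=10
L[9]='o': occ=1, LF[9]=C('o')+1=6+1=7
L[10]='a': occ=0, LF[10]=C('a')+0=1+0=1
L[11]='o': occ=2, LF[11]=C('o')+2=6+2=8
L[12]='n': occ=0, LF[12]=C('n')+0=5+0=5
L[13]='$': occ=0, LF[13]=C('$')+0=0+0=0
L[14]='x': occ=0, LF[14]=C('x')+0=13+0=13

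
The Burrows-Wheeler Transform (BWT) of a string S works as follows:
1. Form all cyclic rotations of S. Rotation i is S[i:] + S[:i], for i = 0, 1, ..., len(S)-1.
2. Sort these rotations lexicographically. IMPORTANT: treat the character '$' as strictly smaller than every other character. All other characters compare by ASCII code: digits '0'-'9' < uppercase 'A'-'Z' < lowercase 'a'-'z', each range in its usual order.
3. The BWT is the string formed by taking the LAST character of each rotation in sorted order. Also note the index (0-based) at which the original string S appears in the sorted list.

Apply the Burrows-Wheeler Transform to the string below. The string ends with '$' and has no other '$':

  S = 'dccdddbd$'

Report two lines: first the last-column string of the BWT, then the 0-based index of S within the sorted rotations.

Answer: dddcbd$dc
6

Derivation:
All 9 rotations (rotation i = S[i:]+S[:i]):
  rot[0] = dccdddbd$
  rot[1] = ccdddbd$d
  rot[2] = cdddbd$dc
  rot[3] = dddbd$dcc
  rot[4] = ddbd$dccd
  rot[5] = dbd$dccdd
  rot[6] = bd$dccddd
  rot[7] = d$dccdddb
  rot[8] = $dccdddbd
Sorted (with $ < everything):
  sorted[0] = $dccdddbd  (last char: 'd')
  sorted[1] = bd$dccddd  (last char: 'd')
  sorted[2] = ccdddbd$d  (last char: 'd')
  sorted[3] = cdddbd$dc  (last char: 'c')
  sorted[4] = d$dccdddb  (last char: 'b')
  sorted[5] = dbd$dccdd  (last char: 'd')
  sorted[6] = dccdddbd$  (last char: '$')
  sorted[7] = ddbd$dccd  (last char: 'd')
  sorted[8] = dddbd$dcc  (last char: 'c')
Last column: dddcbd$dc
Original string S is at sorted index 6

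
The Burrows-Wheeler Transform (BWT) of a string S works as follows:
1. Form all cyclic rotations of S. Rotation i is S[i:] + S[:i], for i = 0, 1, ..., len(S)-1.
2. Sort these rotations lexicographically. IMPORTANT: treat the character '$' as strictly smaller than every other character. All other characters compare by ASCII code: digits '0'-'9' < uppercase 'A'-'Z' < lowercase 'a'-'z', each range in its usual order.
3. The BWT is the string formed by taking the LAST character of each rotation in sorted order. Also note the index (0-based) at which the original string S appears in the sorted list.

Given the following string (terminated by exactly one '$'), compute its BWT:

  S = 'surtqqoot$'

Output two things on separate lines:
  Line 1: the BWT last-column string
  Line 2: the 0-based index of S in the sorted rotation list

All 10 rotations (rotation i = S[i:]+S[:i]):
  rot[0] = surtqqoot$
  rot[1] = urtqqoot$s
  rot[2] = rtqqoot$su
  rot[3] = tqqoot$sur
  rot[4] = qqoot$surt
  rot[5] = qoot$surtq
  rot[6] = oot$surtqq
  rot[7] = ot$surtqqo
  rot[8] = t$surtqqoo
  rot[9] = $surtqqoot
Sorted (with $ < everything):
  sorted[0] = $surtqqoot  (last char: 't')
  sorted[1] = oot$surtqq  (last char: 'q')
  sorted[2] = ot$surtqqo  (last char: 'o')
  sorted[3] = qoot$surtq  (last char: 'q')
  sorted[4] = qqoot$surt  (last char: 't')
  sorted[5] = rtqqoot$su  (last char: 'u')
  sorted[6] = surtqqoot$  (last char: '$')
  sorted[7] = t$surtqqoo  (last char: 'o')
  sorted[8] = tqqoot$sur  (last char: 'r')
  sorted[9] = urtqqoot$s  (last char: 's')
Last column: tqoqtu$ors
Original string S is at sorted index 6

Answer: tqoqtu$ors
6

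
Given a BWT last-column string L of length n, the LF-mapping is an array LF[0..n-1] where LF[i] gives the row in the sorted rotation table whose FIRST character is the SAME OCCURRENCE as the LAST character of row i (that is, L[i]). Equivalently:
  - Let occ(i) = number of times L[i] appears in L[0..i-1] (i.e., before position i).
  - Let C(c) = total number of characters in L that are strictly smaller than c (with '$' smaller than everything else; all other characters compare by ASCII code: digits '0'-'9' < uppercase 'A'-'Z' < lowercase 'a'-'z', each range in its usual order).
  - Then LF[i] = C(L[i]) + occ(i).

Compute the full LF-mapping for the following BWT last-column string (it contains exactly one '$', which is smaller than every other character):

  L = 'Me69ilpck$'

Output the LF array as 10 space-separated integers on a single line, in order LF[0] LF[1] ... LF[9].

Char counts: '$':1, '6':1, '9':1, 'M':1, 'c':1, 'e':1, 'i':1, 'k':1, 'l':1, 'p':1
C (first-col start): C('$')=0, C('6')=1, C('9')=2, C('M')=3, C('c')=4, C('e')=5, C('i')=6, C('k')=7, C('l')=8, C('p')=9
L[0]='M': occ=0, LF[0]=C('M')+0=3+0=3
L[1]='e': occ=0, LF[1]=C('e')+0=5+0=5
L[2]='6': occ=0, LF[2]=C('6')+0=1+0=1
L[3]='9': occ=0, LF[3]=C('9')+0=2+0=2
L[4]='i': occ=0, LF[4]=C('i')+0=6+0=6
L[5]='l': occ=0, LF[5]=C('l')+0=8+0=8
L[6]='p': occ=0, LF[6]=C('p')+0=9+0=9
L[7]='c': occ=0, LF[7]=C('c')+0=4+0=4
L[8]='k': occ=0, LF[8]=C('k')+0=7+0=7
L[9]='$': occ=0, LF[9]=C('$')+0=0+0=0

Answer: 3 5 1 2 6 8 9 4 7 0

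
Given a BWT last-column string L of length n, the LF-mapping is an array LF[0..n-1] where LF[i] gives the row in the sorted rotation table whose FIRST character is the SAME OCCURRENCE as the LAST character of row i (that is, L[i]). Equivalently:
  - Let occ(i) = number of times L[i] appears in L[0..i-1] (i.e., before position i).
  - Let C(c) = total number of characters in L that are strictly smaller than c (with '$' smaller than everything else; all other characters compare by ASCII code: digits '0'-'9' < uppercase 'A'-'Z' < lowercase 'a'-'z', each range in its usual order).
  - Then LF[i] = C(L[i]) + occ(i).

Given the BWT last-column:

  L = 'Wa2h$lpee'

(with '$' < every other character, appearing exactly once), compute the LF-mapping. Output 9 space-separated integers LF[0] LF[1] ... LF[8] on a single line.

Answer: 2 3 1 6 0 7 8 4 5

Derivation:
Char counts: '$':1, '2':1, 'W':1, 'a':1, 'e':2, 'h':1, 'l':1, 'p':1
C (first-col start): C('$')=0, C('2')=1, C('W')=2, C('a')=3, C('e')=4, C('h')=6, C('l')=7, C('p')=8
L[0]='W': occ=0, LF[0]=C('W')+0=2+0=2
L[1]='a': occ=0, LF[1]=C('a')+0=3+0=3
L[2]='2': occ=0, LF[2]=C('2')+0=1+0=1
L[3]='h': occ=0, LF[3]=C('h')+0=6+0=6
L[4]='$': occ=0, LF[4]=C('$')+0=0+0=0
L[5]='l': occ=0, LF[5]=C('l')+0=7+0=7
L[6]='p': occ=0, LF[6]=C('p')+0=8+0=8
L[7]='e': occ=0, LF[7]=C('e')+0=4+0=4
L[8]='e': occ=1, LF[8]=C('e')+1=4+1=5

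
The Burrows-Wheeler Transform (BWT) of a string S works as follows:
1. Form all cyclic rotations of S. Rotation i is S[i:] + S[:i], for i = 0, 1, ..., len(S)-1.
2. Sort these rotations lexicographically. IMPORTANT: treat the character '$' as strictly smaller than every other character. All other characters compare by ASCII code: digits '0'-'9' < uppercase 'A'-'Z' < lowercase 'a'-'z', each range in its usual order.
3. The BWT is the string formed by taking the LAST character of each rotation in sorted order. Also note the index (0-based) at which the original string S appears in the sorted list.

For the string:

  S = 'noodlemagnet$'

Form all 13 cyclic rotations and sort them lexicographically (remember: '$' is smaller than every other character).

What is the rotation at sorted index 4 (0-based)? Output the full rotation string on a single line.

Answer: et$noodlemagn

Derivation:
All 13 rotations (rotation i = S[i:]+S[:i]):
  rot[0] = noodlemagnet$
  rot[1] = oodlemagnet$n
  rot[2] = odlemagnet$no
  rot[3] = dlemagnet$noo
  rot[4] = lemagnet$nood
  rot[5] = emagnet$noodl
  rot[6] = magnet$noodle
  rot[7] = agnet$noodlem
  rot[8] = gnet$noodlema
  rot[9] = net$noodlemag
  rot[10] = et$noodlemagn
  rot[11] = t$noodlemagne
  rot[12] = $noodlemagnet
Sorted (with $ < everything):
  sorted[0] = $noodlemagnet
  sorted[1] = agnet$noodlem
  sorted[2] = dlemagnet$noo
  sorted[3] = emagnet$noodl
  sorted[4] = et$noodlemagn
  sorted[5] = gnet$noodlema
  sorted[6] = lemagnet$nood
  sorted[7] = magnet$noodle
  sorted[8] = net$noodlemag
  sorted[9] = noodlemagnet$
  sorted[10] = odlemagnet$no
  sorted[11] = oodlemagnet$n
  sorted[12] = t$noodlemagne
sorted[4] = et$noodlemagn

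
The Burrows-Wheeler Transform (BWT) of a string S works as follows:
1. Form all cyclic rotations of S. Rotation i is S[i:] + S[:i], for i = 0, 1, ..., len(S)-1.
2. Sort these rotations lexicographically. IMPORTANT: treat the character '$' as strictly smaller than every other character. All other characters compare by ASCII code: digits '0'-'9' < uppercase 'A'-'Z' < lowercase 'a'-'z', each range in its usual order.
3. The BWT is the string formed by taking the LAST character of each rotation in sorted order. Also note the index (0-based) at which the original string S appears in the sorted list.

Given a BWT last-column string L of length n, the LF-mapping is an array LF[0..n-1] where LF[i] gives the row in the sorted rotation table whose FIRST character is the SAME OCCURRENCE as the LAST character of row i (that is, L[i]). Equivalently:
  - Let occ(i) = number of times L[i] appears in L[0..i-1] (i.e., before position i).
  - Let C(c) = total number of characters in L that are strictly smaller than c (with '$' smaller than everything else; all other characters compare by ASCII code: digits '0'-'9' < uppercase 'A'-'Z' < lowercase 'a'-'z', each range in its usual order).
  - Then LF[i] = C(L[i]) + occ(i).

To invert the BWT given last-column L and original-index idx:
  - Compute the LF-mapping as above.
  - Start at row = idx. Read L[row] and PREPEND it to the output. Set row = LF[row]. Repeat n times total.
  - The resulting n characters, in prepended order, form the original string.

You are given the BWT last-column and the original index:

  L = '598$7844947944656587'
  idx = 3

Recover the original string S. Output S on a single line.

Answer: 4684584797476895945$

Derivation:
LF mapping: 6 17 14 0 11 15 1 2 18 3 12 19 4 5 9 7 10 8 16 13
Walk LF starting at row 3, prepending L[row]:
  step 1: row=3, L[3]='$', prepend. Next row=LF[3]=0
  step 2: row=0, L[0]='5', prepend. Next row=LF[0]=6
  step 3: row=6, L[6]='4', prepend. Next row=LF[6]=1
  step 4: row=1, L[1]='9', prepend. Next row=LF[1]=17
  step 5: row=17, L[17]='5', prepend. Next row=LF[17]=8
  step 6: row=8, L[8]='9', prepend. Next row=LF[8]=18
  step 7: row=18, L[18]='8', prepend. Next row=LF[18]=16
  step 8: row=16, L[16]='6', prepend. Next row=LF[16]=10
  step 9: row=10, L[10]='7', prepend. Next row=LF[10]=12
  step 10: row=12, L[12]='4', prepend. Next row=LF[12]=4
  step 11: row=4, L[4]='7', prepend. Next row=LF[4]=11
  step 12: row=11, L[11]='9', prepend. Next row=LF[11]=19
  step 13: row=19, L[19]='7', prepend. Next row=LF[19]=13
  step 14: row=13, L[13]='4', prepend. Next row=LF[13]=5
  step 15: row=5, L[5]='8', prepend. Next row=LF[5]=15
  step 16: row=15, L[15]='5', prepend. Next row=LF[15]=7
  step 17: row=7, L[7]='4', prepend. Next row=LF[7]=2
  step 18: row=2, L[2]='8', prepend. Next row=LF[2]=14
  step 19: row=14, L[14]='6', prepend. Next row=LF[14]=9
  step 20: row=9, L[9]='4', prepend. Next row=LF[9]=3
Reversed output: 4684584797476895945$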